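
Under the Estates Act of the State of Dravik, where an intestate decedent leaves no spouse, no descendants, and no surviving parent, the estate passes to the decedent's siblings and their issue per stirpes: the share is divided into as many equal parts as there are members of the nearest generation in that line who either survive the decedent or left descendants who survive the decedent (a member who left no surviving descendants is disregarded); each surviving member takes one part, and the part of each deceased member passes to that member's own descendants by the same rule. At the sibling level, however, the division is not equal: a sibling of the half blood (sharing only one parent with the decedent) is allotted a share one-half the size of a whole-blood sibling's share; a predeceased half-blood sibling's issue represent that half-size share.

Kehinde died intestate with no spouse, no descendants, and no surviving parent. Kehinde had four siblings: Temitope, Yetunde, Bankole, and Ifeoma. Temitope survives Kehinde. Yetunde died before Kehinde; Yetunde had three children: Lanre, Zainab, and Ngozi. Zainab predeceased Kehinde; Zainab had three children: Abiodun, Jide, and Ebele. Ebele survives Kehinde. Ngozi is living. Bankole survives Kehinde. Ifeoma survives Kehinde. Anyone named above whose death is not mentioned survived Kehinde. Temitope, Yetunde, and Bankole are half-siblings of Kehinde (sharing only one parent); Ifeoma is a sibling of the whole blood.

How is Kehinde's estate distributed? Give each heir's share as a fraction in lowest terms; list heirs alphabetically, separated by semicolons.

No spouse, descendants, or parent survives, so the estate passes to Kehinde's siblings per stirpes.
Half-blood siblings count for one-half the weight of whole-blood siblings at the initial division.
Dividing 1 in proportion to weights (total weight 5/2): Temitope (weight 1/2) → 1/5; Yetunde (weight 1/2) → 1/5; Bankole (weight 1/2) → 1/5; Ifeoma (weight 1) → 2/5.
Temitope is living and takes 1/5.
Yetunde predeceased; the 1/5 allotted to Yetunde's branch passes to Yetunde's issue by representation.
The 1/5 is divided into 3 equal shares of 1/15 among Lanre, Zainab, Ngozi.
Lanre is living and takes 1/15.
Zainab predeceased; the 1/15 allotted to Zainab's branch passes to Zainab's issue by representation.
The 1/15 is divided into 3 equal shares of 1/45 among Abiodun, Jide, Ebele.
Abiodun is living and takes 1/45.
Jide is living and takes 1/45.
Ebele is living and takes 1/45.
Ngozi is living and takes 1/15.
Bankole is living and takes 1/5.
Ifeoma is living and takes 2/5.

Abiodun 1/45; Bankole 1/5; Ebele 1/45; Ifeoma 2/5; Jide 1/45; Lanre 1/15; Ngozi 1/15; Temitope 1/5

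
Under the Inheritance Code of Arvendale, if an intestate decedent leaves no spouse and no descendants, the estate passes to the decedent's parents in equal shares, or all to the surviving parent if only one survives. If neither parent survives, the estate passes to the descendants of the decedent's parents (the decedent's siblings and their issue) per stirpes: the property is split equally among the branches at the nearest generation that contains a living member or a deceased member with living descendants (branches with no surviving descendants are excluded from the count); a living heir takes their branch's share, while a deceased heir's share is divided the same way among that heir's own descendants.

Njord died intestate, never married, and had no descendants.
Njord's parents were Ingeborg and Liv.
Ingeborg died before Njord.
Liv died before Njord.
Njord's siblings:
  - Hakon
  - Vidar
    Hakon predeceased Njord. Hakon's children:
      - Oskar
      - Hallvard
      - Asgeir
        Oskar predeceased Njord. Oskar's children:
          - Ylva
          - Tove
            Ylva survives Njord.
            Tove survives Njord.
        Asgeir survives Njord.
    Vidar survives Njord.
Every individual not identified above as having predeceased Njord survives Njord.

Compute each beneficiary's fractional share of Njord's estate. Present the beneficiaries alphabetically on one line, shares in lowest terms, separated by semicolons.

Asgeir 1/6; Hallvard 1/6; Tove 1/12; Vidar 1/2; Ylva 1/12

Neither parent survives and there are no descendants, so the estate passes to Njord's siblings and their issue per stirpes.
The estate is divided into 2 equal shares of 1/2 among Hakon, Vidar.
Hakon predeceased; the 1/2 allotted to Hakon's branch passes to Hakon's issue by representation.
The 1/2 is divided into 3 equal shares of 1/6 among Oskar, Hallvard, Asgeir.
Oskar predeceased; the 1/6 allotted to Oskar's branch passes to Oskar's issue by representation.
The 1/6 is divided into 2 equal shares of 1/12 among Ylva, Tove.
Ylva is living and takes 1/12.
Tove is living and takes 1/12.
Hallvard is living and takes 1/6.
Asgeir is living and takes 1/6.
Vidar is living and takes 1/2.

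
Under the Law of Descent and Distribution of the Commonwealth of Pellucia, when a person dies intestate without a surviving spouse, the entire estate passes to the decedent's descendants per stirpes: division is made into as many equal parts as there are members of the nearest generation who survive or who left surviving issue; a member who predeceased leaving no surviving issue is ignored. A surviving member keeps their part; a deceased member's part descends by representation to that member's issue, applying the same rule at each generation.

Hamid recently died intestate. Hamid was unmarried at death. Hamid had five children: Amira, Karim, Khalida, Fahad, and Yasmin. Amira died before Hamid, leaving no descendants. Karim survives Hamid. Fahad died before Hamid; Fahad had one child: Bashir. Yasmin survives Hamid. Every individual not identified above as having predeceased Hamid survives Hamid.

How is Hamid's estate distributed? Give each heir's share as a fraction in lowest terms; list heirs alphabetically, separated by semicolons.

Bashir 1/4; Karim 1/4; Khalida 1/4; Yasmin 1/4

There is no surviving spouse, so the entire estate passes to Hamid's descendants per stirpes.
Amira left no surviving issue, so that branch lapses and is disregarded.
The estate is divided into 4 equal shares of 1/4 among Karim, Khalida, Fahad, Yasmin.
Karim is living and takes 1/4.
Khalida is living and takes 1/4.
Fahad predeceased; the 1/4 allotted to Fahad's branch passes to Fahad's issue by representation.
Bashir is the sole taker at this level and receives the full 1/4.
Yasmin is living and takes 1/4.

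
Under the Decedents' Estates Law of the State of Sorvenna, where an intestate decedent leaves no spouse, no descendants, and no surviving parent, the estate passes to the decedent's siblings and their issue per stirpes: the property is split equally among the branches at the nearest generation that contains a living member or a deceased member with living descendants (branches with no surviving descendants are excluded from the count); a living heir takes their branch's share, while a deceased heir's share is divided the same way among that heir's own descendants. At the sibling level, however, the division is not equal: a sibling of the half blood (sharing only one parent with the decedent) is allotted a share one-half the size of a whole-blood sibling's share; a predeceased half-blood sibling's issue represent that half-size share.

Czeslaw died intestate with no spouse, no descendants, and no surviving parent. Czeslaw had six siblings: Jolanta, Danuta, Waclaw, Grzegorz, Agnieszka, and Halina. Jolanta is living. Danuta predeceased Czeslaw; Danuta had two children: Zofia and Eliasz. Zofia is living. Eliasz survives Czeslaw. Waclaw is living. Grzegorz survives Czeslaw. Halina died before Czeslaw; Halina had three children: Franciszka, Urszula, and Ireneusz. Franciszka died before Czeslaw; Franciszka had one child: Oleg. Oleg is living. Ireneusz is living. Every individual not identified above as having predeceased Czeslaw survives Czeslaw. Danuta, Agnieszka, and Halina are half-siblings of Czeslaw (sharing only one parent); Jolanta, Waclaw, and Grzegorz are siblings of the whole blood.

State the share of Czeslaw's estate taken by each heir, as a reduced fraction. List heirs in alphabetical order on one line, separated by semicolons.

No spouse, descendants, or parent survives, so the estate passes to Czeslaw's siblings per stirpes.
Half-blood siblings count for one-half the weight of whole-blood siblings at the initial division.
Dividing 1 in proportion to weights (total weight 9/2): Jolanta (weight 1) → 2/9; Danuta (weight 1/2) → 1/9; Waclaw (weight 1) → 2/9; Grzegorz (weight 1) → 2/9; Agnieszka (weight 1/2) → 1/9; Halina (weight 1/2) → 1/9.
Jolanta is living and takes 2/9.
Danuta predeceased; the 1/9 allotted to Danuta's branch passes to Danuta's issue by representation.
The 1/9 is divided into 2 equal shares of 1/18 among Zofia, Eliasz.
Zofia is living and takes 1/18.
Eliasz is living and takes 1/18.
Waclaw is living and takes 2/9.
Grzegorz is living and takes 2/9.
Agnieszka is living and takes 1/9.
Halina predeceased; the 1/9 allotted to Halina's branch passes to Halina's issue by representation.
The 1/9 is divided into 3 equal shares of 1/27 among Franciszka, Urszula, Ireneusz.
Franciszka predeceased; the 1/27 allotted to Franciszka's branch passes to Franciszka's issue by representation.
Oleg is the sole taker at this level and receives the full 1/27.
Urszula is living and takes 1/27.
Ireneusz is living and takes 1/27.

Agnieszka 1/9; Eliasz 1/18; Grzegorz 2/9; Ireneusz 1/27; Jolanta 2/9; Oleg 1/27; Urszula 1/27; Waclaw 2/9; Zofia 1/18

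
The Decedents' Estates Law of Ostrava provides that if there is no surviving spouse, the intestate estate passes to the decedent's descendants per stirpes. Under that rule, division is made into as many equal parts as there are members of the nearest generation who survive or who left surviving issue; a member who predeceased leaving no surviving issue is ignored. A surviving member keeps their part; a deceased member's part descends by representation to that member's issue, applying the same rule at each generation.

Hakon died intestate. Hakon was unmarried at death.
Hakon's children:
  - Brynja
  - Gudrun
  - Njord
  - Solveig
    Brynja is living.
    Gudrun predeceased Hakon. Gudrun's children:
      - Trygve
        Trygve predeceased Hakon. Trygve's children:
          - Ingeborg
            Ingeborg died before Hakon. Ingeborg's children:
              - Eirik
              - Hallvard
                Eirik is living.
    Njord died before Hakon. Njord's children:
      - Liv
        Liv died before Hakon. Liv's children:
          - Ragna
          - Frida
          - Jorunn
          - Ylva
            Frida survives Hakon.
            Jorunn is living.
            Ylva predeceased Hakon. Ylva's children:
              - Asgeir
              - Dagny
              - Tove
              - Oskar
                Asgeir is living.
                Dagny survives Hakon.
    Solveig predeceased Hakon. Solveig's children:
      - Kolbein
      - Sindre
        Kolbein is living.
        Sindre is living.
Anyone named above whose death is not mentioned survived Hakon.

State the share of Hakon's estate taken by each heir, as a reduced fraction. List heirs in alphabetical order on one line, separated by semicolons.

Asgeir 1/64; Brynja 1/4; Dagny 1/64; Eirik 1/8; Frida 1/16; Hallvard 1/8; Jorunn 1/16; Kolbein 1/8; Oskar 1/64; Ragna 1/16; Sindre 1/8; Tove 1/64

There is no surviving spouse, so the entire estate passes to Hakon's descendants per stirpes.
The estate is divided into 4 equal shares of 1/4 among Brynja, Gudrun, Njord, Solveig.
Brynja is living and takes 1/4.
Gudrun predeceased; the 1/4 allotted to Gudrun's branch passes to Gudrun's issue by representation.
Trygve's line is the sole branch at this level, so the full 1/4 passes to Trygve's issue by representation.
Ingeborg's line is the sole branch at this level, so the full 1/4 passes to Ingeborg's issue by representation.
The 1/4 is divided into 2 equal shares of 1/8 among Eirik, Hallvard.
Eirik is living and takes 1/8.
Hallvard is living and takes 1/8.
Njord predeceased; the 1/4 allotted to Njord's branch passes to Njord's issue by representation.
Liv's line is the sole branch at this level, so the full 1/4 passes to Liv's issue by representation.
The 1/4 is divided into 4 equal shares of 1/16 among Ragna, Frida, Jorunn, Ylva.
Ragna is living and takes 1/16.
Frida is living and takes 1/16.
Jorunn is living and takes 1/16.
Ylva predeceased; the 1/16 allotted to Ylva's branch passes to Ylva's issue by representation.
The 1/16 is divided into 4 equal shares of 1/64 among Asgeir, Dagny, Tove, Oskar.
Asgeir is living and takes 1/64.
Dagny is living and takes 1/64.
Tove is living and takes 1/64.
Oskar is living and takes 1/64.
Solveig predeceased; the 1/4 allotted to Solveig's branch passes to Solveig's issue by representation.
The 1/4 is divided into 2 equal shares of 1/8 among Kolbein, Sindre.
Kolbein is living and takes 1/8.
Sindre is living and takes 1/8.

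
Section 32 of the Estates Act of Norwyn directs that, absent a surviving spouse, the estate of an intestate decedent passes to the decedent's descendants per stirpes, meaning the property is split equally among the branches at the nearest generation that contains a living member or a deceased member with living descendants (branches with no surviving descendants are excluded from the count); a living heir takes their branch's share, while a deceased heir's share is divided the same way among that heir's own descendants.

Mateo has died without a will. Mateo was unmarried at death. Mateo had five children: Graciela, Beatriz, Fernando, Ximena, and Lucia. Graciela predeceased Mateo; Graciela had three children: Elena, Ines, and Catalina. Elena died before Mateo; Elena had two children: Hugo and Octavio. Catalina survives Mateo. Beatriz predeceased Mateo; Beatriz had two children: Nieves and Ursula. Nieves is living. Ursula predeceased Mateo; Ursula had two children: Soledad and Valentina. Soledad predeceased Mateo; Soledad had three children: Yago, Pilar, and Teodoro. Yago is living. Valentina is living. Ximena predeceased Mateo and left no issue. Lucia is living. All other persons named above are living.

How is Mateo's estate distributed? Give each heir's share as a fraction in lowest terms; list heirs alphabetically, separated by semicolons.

Catalina 1/12; Fernando 1/4; Hugo 1/24; Ines 1/12; Lucia 1/4; Nieves 1/8; Octavio 1/24; Pilar 1/48; Teodoro 1/48; Valentina 1/16; Yago 1/48

There is no surviving spouse, so the entire estate passes to Mateo's descendants per stirpes.
Ximena left no surviving issue, so that branch lapses and is disregarded.
The estate is divided into 4 equal shares of 1/4 among Graciela, Beatriz, Fernando, Lucia.
Graciela predeceased; the 1/4 allotted to Graciela's branch passes to Graciela's issue by representation.
The 1/4 is divided into 3 equal shares of 1/12 among Elena, Ines, Catalina.
Elena predeceased; the 1/12 allotted to Elena's branch passes to Elena's issue by representation.
The 1/12 is divided into 2 equal shares of 1/24 among Hugo, Octavio.
Hugo is living and takes 1/24.
Octavio is living and takes 1/24.
Ines is living and takes 1/12.
Catalina is living and takes 1/12.
Beatriz predeceased; the 1/4 allotted to Beatriz's branch passes to Beatriz's issue by representation.
The 1/4 is divided into 2 equal shares of 1/8 among Nieves, Ursula.
Nieves is living and takes 1/8.
Ursula predeceased; the 1/8 allotted to Ursula's branch passes to Ursula's issue by representation.
The 1/8 is divided into 2 equal shares of 1/16 among Soledad, Valentina.
Soledad predeceased; the 1/16 allotted to Soledad's branch passes to Soledad's issue by representation.
The 1/16 is divided into 3 equal shares of 1/48 among Yago, Pilar, Teodoro.
Yago is living and takes 1/48.
Pilar is living and takes 1/48.
Teodoro is living and takes 1/48.
Valentina is living and takes 1/16.
Fernando is living and takes 1/4.
Lucia is living and takes 1/4.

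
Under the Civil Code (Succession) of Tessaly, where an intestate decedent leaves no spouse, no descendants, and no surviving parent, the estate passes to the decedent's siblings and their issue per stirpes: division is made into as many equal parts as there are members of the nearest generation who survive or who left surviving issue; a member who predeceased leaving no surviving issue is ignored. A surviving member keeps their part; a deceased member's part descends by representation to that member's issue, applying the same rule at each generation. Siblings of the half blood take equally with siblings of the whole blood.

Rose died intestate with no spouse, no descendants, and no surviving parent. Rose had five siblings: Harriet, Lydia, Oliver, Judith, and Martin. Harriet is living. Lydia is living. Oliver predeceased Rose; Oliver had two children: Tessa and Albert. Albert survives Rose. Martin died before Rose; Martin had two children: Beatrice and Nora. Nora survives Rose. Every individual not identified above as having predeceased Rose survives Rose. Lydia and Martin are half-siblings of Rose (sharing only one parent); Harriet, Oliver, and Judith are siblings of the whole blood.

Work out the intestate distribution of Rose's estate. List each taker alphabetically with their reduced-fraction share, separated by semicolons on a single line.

Albert 1/10; Beatrice 1/10; Harriet 1/5; Judith 1/5; Lydia 1/5; Nora 1/10; Tessa 1/10

No spouse, descendants, or parent survives, so the estate passes to Rose's siblings per stirpes.
Half-blood and whole-blood siblings take equally under the stated rule.
The estate is divided into 5 equal shares of 1/5 among Harriet, Lydia, Oliver, Judith, Martin.
Harriet is living and takes 1/5.
Lydia is living and takes 1/5.
Oliver predeceased; the 1/5 allotted to Oliver's branch passes to Oliver's issue by representation.
The 1/5 is divided into 2 equal shares of 1/10 among Tessa, Albert.
Tessa is living and takes 1/10.
Albert is living and takes 1/10.
Judith is living and takes 1/5.
Martin predeceased; the 1/5 allotted to Martin's branch passes to Martin's issue by representation.
The 1/5 is divided into 2 equal shares of 1/10 among Beatrice, Nora.
Beatrice is living and takes 1/10.
Nora is living and takes 1/10.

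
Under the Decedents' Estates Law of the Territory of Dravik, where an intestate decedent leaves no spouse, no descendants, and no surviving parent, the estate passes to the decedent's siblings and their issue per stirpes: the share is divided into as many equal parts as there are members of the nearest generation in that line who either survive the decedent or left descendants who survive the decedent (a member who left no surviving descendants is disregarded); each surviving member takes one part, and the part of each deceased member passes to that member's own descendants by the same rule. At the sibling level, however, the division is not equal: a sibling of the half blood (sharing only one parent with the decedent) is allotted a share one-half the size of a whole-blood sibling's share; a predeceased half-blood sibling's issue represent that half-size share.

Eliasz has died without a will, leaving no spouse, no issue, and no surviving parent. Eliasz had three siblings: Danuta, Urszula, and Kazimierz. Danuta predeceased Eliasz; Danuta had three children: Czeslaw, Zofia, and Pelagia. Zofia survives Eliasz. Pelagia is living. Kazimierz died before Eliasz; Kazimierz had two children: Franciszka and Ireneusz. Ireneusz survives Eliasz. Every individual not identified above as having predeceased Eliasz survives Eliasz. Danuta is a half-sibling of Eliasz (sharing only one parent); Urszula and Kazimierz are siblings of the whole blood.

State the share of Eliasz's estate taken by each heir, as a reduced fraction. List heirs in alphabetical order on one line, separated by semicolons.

No spouse, descendants, or parent survives, so the estate passes to Eliasz's siblings per stirpes.
Half-blood siblings count for one-half the weight of whole-blood siblings at the initial division.
Dividing 1 in proportion to weights (total weight 5/2): Danuta (weight 1/2) → 1/5; Urszula (weight 1) → 2/5; Kazimierz (weight 1) → 2/5.
Danuta predeceased; the 1/5 allotted to Danuta's branch passes to Danuta's issue by representation.
The 1/5 is divided into 3 equal shares of 1/15 among Czeslaw, Zofia, Pelagia.
Czeslaw is living and takes 1/15.
Zofia is living and takes 1/15.
Pelagia is living and takes 1/15.
Urszula is living and takes 2/5.
Kazimierz predeceased; the 2/5 allotted to Kazimierz's branch passes to Kazimierz's issue by representation.
The 2/5 is divided into 2 equal shares of 1/5 among Franciszka, Ireneusz.
Franciszka is living and takes 1/5.
Ireneusz is living and takes 1/5.

Czeslaw 1/15; Franciszka 1/5; Ireneusz 1/5; Pelagia 1/15; Urszula 2/5; Zofia 1/15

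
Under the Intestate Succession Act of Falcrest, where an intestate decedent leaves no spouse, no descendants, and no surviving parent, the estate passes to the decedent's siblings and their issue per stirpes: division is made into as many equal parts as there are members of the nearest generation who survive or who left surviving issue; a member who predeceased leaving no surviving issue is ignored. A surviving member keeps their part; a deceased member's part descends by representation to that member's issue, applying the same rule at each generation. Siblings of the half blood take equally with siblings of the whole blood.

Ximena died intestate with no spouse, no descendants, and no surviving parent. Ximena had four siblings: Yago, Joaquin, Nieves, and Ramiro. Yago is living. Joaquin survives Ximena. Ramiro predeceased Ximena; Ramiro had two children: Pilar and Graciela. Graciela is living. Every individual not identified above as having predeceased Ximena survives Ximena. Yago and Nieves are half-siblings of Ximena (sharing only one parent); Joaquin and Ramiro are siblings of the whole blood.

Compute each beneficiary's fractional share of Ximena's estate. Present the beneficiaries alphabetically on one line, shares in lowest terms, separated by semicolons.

Graciela 1/8; Joaquin 1/4; Nieves 1/4; Pilar 1/8; Yago 1/4

No spouse, descendants, or parent survives, so the estate passes to Ximena's siblings per stirpes.
Half-blood and whole-blood siblings take equally under the stated rule.
The estate is divided into 4 equal shares of 1/4 among Yago, Joaquin, Nieves, Ramiro.
Yago is living and takes 1/4.
Joaquin is living and takes 1/4.
Nieves is living and takes 1/4.
Ramiro predeceased; the 1/4 allotted to Ramiro's branch passes to Ramiro's issue by representation.
The 1/4 is divided into 2 equal shares of 1/8 among Pilar, Graciela.
Pilar is living and takes 1/8.
Graciela is living and takes 1/8.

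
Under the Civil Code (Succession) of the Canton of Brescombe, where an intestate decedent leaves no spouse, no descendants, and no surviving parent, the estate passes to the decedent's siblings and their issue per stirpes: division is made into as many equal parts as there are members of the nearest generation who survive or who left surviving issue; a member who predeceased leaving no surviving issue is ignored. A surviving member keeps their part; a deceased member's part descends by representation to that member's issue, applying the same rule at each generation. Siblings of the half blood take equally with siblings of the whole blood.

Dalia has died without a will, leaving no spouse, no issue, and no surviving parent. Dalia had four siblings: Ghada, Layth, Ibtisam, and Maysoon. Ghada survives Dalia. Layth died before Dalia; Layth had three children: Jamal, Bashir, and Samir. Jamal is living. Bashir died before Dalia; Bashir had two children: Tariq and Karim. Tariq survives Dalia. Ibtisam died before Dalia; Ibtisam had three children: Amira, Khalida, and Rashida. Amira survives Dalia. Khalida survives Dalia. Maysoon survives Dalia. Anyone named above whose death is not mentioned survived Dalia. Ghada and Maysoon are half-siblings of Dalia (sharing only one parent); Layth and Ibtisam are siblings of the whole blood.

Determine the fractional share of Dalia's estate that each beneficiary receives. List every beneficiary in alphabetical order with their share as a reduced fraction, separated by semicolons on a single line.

No spouse, descendants, or parent survives, so the estate passes to Dalia's siblings per stirpes.
Half-blood and whole-blood siblings take equally under the stated rule.
The estate is divided into 4 equal shares of 1/4 among Ghada, Layth, Ibtisam, Maysoon.
Ghada is living and takes 1/4.
Layth predeceased; the 1/4 allotted to Layth's branch passes to Layth's issue by representation.
The 1/4 is divided into 3 equal shares of 1/12 among Jamal, Bashir, Samir.
Jamal is living and takes 1/12.
Bashir predeceased; the 1/12 allotted to Bashir's branch passes to Bashir's issue by representation.
The 1/12 is divided into 2 equal shares of 1/24 among Tariq, Karim.
Tariq is living and takes 1/24.
Karim is living and takes 1/24.
Samir is living and takes 1/12.
Ibtisam predeceased; the 1/4 allotted to Ibtisam's branch passes to Ibtisam's issue by representation.
The 1/4 is divided into 3 equal shares of 1/12 among Amira, Khalida, Rashida.
Amira is living and takes 1/12.
Khalida is living and takes 1/12.
Rashida is living and takes 1/12.
Maysoon is living and takes 1/4.

Amira 1/12; Ghada 1/4; Jamal 1/12; Karim 1/24; Khalida 1/12; Maysoon 1/4; Rashida 1/12; Samir 1/12; Tariq 1/24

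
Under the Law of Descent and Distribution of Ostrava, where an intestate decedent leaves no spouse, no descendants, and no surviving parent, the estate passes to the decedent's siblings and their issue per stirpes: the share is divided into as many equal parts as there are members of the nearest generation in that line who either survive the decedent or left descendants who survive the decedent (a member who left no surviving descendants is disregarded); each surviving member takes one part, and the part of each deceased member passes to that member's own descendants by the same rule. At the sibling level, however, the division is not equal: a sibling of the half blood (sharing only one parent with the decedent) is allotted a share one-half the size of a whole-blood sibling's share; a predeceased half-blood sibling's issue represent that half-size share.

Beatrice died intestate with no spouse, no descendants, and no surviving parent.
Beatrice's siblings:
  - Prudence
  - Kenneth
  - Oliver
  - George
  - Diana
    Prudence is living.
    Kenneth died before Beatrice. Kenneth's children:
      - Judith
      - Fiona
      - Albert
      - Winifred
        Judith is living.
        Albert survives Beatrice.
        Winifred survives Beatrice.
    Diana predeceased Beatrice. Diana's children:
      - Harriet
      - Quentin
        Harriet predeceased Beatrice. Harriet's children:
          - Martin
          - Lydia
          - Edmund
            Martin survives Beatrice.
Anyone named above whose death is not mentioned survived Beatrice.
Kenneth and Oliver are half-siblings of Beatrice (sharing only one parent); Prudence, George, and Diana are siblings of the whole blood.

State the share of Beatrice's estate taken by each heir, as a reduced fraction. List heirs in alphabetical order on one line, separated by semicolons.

Albert 1/32; Edmund 1/24; Fiona 1/32; George 1/4; Judith 1/32; Lydia 1/24; Martin 1/24; Oliver 1/8; Prudence 1/4; Quentin 1/8; Winifred 1/32

No spouse, descendants, or parent survives, so the estate passes to Beatrice's siblings per stirpes.
Half-blood siblings count for one-half the weight of whole-blood siblings at the initial division.
Dividing 1 in proportion to weights (total weight 4): Prudence (weight 1) → 1/4; Kenneth (weight 1/2) → 1/8; Oliver (weight 1/2) → 1/8; George (weight 1) → 1/4; Diana (weight 1) → 1/4.
Prudence is living and takes 1/4.
Kenneth predeceased; the 1/8 allotted to Kenneth's branch passes to Kenneth's issue by representation.
The 1/8 is divided into 4 equal shares of 1/32 among Judith, Fiona, Albert, Winifred.
Judith is living and takes 1/32.
Fiona is living and takes 1/32.
Albert is living and takes 1/32.
Winifred is living and takes 1/32.
Oliver is living and takes 1/8.
George is living and takes 1/4.
Diana predeceased; the 1/4 allotted to Diana's branch passes to Diana's issue by representation.
The 1/4 is divided into 2 equal shares of 1/8 among Harriet, Quentin.
Harriet predeceased; the 1/8 allotted to Harriet's branch passes to Harriet's issue by representation.
The 1/8 is divided into 3 equal shares of 1/24 among Martin, Lydia, Edmund.
Martin is living and takes 1/24.
Lydia is living and takes 1/24.
Edmund is living and takes 1/24.
Quentin is living and takes 1/8.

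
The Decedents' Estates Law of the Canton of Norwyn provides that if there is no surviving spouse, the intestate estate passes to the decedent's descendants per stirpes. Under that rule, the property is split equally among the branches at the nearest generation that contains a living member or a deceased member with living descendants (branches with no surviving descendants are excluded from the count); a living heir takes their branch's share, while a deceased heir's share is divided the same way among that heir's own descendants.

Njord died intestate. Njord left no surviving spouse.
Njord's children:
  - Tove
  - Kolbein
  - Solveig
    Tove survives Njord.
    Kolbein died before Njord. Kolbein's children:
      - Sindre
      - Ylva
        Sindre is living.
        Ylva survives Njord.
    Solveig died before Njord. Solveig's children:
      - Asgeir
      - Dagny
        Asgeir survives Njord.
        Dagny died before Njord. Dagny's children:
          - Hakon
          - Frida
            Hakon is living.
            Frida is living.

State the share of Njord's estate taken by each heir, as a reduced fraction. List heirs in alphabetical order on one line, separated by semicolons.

There is no surviving spouse, so the entire estate passes to Njord's descendants per stirpes.
The estate is divided into 3 equal shares of 1/3 among Tove, Kolbein, Solveig.
Tove is living and takes 1/3.
Kolbein predeceased; the 1/3 allotted to Kolbein's branch passes to Kolbein's issue by representation.
The 1/3 is divided into 2 equal shares of 1/6 among Sindre, Ylva.
Sindre is living and takes 1/6.
Ylva is living and takes 1/6.
Solveig predeceased; the 1/3 allotted to Solveig's branch passes to Solveig's issue by representation.
The 1/3 is divided into 2 equal shares of 1/6 among Asgeir, Dagny.
Asgeir is living and takes 1/6.
Dagny predeceased; the 1/6 allotted to Dagny's branch passes to Dagny's issue by representation.
The 1/6 is divided into 2 equal shares of 1/12 among Hakon, Frida.
Hakon is living and takes 1/12.
Frida is living and takes 1/12.

Asgeir 1/6; Frida 1/12; Hakon 1/12; Sindre 1/6; Tove 1/3; Ylva 1/6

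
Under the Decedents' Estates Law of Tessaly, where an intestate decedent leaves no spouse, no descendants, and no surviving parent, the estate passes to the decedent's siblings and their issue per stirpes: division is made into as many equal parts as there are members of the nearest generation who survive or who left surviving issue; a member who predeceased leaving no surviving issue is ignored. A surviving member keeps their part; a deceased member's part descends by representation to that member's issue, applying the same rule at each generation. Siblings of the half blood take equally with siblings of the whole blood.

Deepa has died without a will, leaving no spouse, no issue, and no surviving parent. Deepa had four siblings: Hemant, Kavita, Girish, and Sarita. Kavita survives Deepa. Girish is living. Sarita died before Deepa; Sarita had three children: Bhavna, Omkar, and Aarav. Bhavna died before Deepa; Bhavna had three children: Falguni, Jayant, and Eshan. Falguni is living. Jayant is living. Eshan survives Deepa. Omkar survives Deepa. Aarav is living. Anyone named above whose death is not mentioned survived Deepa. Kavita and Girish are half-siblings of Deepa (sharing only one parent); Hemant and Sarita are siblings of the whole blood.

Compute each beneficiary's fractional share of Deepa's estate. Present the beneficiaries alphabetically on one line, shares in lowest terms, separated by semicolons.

No spouse, descendants, or parent survives, so the estate passes to Deepa's siblings per stirpes.
Half-blood and whole-blood siblings take equally under the stated rule.
The estate is divided into 4 equal shares of 1/4 among Hemant, Kavita, Girish, Sarita.
Hemant is living and takes 1/4.
Kavita is living and takes 1/4.
Girish is living and takes 1/4.
Sarita predeceased; the 1/4 allotted to Sarita's branch passes to Sarita's issue by representation.
The 1/4 is divided into 3 equal shares of 1/12 among Bhavna, Omkar, Aarav.
Bhavna predeceased; the 1/12 allotted to Bhavna's branch passes to Bhavna's issue by representation.
The 1/12 is divided into 3 equal shares of 1/36 among Falguni, Jayant, Eshan.
Falguni is living and takes 1/36.
Jayant is living and takes 1/36.
Eshan is living and takes 1/36.
Omkar is living and takes 1/12.
Aarav is living and takes 1/12.

Aarav 1/12; Eshan 1/36; Falguni 1/36; Girish 1/4; Hemant 1/4; Jayant 1/36; Kavita 1/4; Omkar 1/12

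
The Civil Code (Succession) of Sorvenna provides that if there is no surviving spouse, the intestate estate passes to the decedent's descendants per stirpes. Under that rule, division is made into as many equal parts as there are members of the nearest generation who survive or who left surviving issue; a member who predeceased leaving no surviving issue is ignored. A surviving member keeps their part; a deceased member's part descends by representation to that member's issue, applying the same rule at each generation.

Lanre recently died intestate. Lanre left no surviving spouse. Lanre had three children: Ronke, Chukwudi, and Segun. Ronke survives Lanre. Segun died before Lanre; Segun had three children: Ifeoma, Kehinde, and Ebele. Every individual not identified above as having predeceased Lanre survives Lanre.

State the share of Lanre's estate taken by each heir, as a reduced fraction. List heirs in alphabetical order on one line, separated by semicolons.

There is no surviving spouse, so the entire estate passes to Lanre's descendants per stirpes.
The estate is divided into 3 equal shares of 1/3 among Ronke, Chukwudi, Segun.
Ronke is living and takes 1/3.
Chukwudi is living and takes 1/3.
Segun predeceased; the 1/3 allotted to Segun's branch passes to Segun's issue by representation.
The 1/3 is divided into 3 equal shares of 1/9 among Ifeoma, Kehinde, Ebele.
Ifeoma is living and takes 1/9.
Kehinde is living and takes 1/9.
Ebele is living and takes 1/9.

Chukwudi 1/3; Ebele 1/9; Ifeoma 1/9; Kehinde 1/9; Ronke 1/3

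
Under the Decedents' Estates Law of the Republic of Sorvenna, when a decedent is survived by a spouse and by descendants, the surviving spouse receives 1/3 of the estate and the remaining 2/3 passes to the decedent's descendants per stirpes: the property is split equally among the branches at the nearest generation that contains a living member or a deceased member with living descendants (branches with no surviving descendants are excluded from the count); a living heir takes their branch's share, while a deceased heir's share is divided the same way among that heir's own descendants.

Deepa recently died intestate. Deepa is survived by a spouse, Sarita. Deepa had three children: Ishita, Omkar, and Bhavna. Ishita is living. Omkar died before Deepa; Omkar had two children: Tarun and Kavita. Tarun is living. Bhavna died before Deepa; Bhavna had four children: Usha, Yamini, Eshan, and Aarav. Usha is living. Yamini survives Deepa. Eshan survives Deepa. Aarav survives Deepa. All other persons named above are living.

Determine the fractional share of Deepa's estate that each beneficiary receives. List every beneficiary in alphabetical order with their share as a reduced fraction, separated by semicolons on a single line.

Aarav 1/18; Eshan 1/18; Ishita 2/9; Kavita 1/9; Sarita 1/3; Tarun 1/9; Usha 1/18; Yamini 1/18

Sarita, as surviving spouse, takes 1/3.
The remaining 2/3 passes to Deepa's descendants per stirpes.
The 2/3 is divided into 3 equal shares of 2/9 among Ishita, Omkar, Bhavna.
Ishita is living and takes 2/9.
Omkar predeceased; the 2/9 allotted to Omkar's branch passes to Omkar's issue by representation.
The 2/9 is divided into 2 equal shares of 1/9 among Tarun, Kavita.
Tarun is living and takes 1/9.
Kavita is living and takes 1/9.
Bhavna predeceased; the 2/9 allotted to Bhavna's branch passes to Bhavna's issue by representation.
The 2/9 is divided into 4 equal shares of 1/18 among Usha, Yamini, Eshan, Aarav.
Usha is living and takes 1/18.
Yamini is living and takes 1/18.
Eshan is living and takes 1/18.
Aarav is living and takes 1/18.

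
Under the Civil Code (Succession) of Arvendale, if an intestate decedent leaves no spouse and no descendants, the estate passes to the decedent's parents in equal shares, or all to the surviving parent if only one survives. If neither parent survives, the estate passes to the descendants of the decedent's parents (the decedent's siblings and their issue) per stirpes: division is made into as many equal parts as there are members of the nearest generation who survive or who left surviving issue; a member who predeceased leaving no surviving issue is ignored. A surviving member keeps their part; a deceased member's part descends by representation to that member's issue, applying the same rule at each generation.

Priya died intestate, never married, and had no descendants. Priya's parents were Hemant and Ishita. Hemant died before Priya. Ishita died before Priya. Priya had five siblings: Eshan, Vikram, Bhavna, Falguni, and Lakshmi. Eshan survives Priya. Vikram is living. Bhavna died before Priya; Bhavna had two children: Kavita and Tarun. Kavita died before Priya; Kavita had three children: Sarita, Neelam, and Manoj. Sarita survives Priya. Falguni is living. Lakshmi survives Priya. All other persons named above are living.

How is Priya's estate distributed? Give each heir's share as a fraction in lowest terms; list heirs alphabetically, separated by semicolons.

Eshan 1/5; Falguni 1/5; Lakshmi 1/5; Manoj 1/30; Neelam 1/30; Sarita 1/30; Tarun 1/10; Vikram 1/5

Neither parent survives and there are no descendants, so the estate passes to Priya's siblings and their issue per stirpes.
The estate is divided into 5 equal shares of 1/5 among Eshan, Vikram, Bhavna, Falguni, Lakshmi.
Eshan is living and takes 1/5.
Vikram is living and takes 1/5.
Bhavna predeceased; the 1/5 allotted to Bhavna's branch passes to Bhavna's issue by representation.
The 1/5 is divided into 2 equal shares of 1/10 among Kavita, Tarun.
Kavita predeceased; the 1/10 allotted to Kavita's branch passes to Kavita's issue by representation.
The 1/10 is divided into 3 equal shares of 1/30 among Sarita, Neelam, Manoj.
Sarita is living and takes 1/30.
Neelam is living and takes 1/30.
Manoj is living and takes 1/30.
Tarun is living and takes 1/10.
Falguni is living and takes 1/5.
Lakshmi is living and takes 1/5.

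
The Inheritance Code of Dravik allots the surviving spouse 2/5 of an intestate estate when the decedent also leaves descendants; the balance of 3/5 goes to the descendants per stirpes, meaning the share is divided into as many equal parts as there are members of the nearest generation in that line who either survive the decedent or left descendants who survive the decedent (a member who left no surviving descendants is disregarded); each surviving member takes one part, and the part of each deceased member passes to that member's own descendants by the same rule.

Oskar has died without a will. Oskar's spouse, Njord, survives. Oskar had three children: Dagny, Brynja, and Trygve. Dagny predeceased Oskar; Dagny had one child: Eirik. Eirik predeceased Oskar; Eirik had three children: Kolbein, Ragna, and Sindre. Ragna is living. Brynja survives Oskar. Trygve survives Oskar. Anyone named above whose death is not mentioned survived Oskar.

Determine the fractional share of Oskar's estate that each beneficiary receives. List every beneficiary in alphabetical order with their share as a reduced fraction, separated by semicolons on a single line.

Njord, as surviving spouse, takes 2/5.
The remaining 3/5 passes to Oskar's descendants per stirpes.
The 3/5 is divided into 3 equal shares of 1/5 among Dagny, Brynja, Trygve.
Dagny predeceased; the 1/5 allotted to Dagny's branch passes to Dagny's issue by representation.
Eirik's line is the sole branch at this level, so the full 1/5 passes to Eirik's issue by representation.
The 1/5 is divided into 3 equal shares of 1/15 among Kolbein, Ragna, Sindre.
Kolbein is living and takes 1/15.
Ragna is living and takes 1/15.
Sindre is living and takes 1/15.
Brynja is living and takes 1/5.
Trygve is living and takes 1/5.

Brynja 1/5; Kolbein 1/15; Njord 2/5; Ragna 1/15; Sindre 1/15; Trygve 1/5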